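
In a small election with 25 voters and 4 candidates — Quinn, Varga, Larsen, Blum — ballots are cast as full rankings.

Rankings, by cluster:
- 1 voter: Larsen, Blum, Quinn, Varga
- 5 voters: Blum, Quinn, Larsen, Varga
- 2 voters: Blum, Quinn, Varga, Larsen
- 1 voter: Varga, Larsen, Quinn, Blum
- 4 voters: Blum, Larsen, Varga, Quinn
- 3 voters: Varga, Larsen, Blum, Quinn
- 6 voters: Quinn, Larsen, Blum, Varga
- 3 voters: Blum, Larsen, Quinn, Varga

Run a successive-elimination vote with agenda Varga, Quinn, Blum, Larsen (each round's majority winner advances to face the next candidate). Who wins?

Round 1: Varga vs Quinn — 8–17, Quinn advances.
Round 2: Quinn vs Blum — 7–18, Blum advances.
Round 3: Blum vs Larsen — 14–11, Blum advances.
The agenda winner is Blum.

Blum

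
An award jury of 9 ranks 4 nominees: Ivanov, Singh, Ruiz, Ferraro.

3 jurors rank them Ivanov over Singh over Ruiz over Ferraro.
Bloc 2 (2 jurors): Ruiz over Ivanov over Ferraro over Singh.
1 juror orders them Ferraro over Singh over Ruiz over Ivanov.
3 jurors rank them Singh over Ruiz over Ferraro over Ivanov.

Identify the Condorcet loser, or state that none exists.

Pairwise majorities:
Ivanov vs Singh: 5 to 4, Ivanov.
Ivanov vs Ruiz: Ruiz, 6–3.
Ivanov vs Ferraro: Ivanov is ranked higher on 3+2 = 5 ballots, Ferraro on 4. Ivanov wins 5–4.
Singh vs Ruiz: Singh preferred on 3+1+3 = 7 ballots; Singh wins 7–2.
Singh vs Ferraro: Singh preferred on 3+3 = 6 ballots; Singh wins 6–3.
Ruiz vs Ferraro: Ruiz preferred on 3+2+3 = 8 ballots; Ruiz wins 8–1.
Ferraro loses to every other nominee — it is the Condorcet loser.

Ferraro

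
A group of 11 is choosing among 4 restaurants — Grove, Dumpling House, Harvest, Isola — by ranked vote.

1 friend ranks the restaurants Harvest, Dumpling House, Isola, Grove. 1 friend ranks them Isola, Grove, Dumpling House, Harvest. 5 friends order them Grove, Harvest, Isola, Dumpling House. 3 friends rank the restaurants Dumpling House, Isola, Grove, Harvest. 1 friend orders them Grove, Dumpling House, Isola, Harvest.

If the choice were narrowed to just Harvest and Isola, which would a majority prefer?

Ballots ranking Harvest above Isola: 1 + 5 = 6.
Ballots ranking Isola above Harvest: 11 − 6 = 5.
Harvest wins the head-to-head 6–5.

Harvest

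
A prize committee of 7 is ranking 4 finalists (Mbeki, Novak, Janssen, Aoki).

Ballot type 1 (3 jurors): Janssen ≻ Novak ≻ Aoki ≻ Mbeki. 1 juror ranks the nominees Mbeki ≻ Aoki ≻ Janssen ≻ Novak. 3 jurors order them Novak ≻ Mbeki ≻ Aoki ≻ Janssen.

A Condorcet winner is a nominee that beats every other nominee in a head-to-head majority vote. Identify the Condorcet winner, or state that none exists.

none

Check each pair by majority over 7 ballots:
Mbeki–Novak: Novak 6–1.
Mbeki vs Janssen: Mbeki is ranked higher on 1+3 = 4 ballots, Janssen on 3. Mbeki wins 4–3.
Mbeki vs Aoki: Mbeki, 4–3.
Novak vs Janssen: Janssen wins 4–3.
Novak–Aoki: Novak 6–1.
Janssen vs Aoki: Janssen preferred on 3 ballots; Aoki wins 4–3.
Every nominee loses at least once (Mbeki loses to Novak; Novak loses to Janssen; Janssen loses to Mbeki; Aoki loses to Mbeki). The majority relation contains the cycle Mbeki > Janssen > Novak > Mbeki, so there is no Condorcet winner.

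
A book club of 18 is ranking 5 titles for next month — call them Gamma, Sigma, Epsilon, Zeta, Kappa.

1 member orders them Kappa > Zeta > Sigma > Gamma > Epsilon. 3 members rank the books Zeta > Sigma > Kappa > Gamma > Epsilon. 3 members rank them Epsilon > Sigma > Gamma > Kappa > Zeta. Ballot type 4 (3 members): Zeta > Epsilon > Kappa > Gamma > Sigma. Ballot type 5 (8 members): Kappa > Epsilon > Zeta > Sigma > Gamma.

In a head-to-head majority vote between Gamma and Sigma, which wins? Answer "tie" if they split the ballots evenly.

Ballots ranking Gamma above Sigma: 3.
Ballots ranking Sigma above Gamma: 18 − 3 = 15.
Sigma wins the head-to-head 15–3.

Sigma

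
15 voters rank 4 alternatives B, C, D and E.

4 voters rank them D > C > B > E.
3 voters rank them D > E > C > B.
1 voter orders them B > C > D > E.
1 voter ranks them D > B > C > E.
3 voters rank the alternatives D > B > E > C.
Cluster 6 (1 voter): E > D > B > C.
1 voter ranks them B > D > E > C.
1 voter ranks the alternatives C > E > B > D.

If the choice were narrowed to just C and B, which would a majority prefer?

C

Ballots ranking C above B: 4 + 3 + 1 = 8.
Ballots ranking B above C: 15 − 8 = 7.
C wins the head-to-head 8–7.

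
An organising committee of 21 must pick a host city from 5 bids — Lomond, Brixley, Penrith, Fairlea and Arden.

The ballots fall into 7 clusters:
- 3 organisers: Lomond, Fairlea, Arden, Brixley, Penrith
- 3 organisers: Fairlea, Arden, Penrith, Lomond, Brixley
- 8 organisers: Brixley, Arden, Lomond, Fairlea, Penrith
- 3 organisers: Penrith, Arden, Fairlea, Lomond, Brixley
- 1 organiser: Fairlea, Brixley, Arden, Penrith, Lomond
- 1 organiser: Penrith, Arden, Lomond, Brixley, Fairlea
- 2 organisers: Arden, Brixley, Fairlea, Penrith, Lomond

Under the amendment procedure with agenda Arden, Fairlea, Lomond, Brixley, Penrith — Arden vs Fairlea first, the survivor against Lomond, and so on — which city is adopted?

Arden

Round 1: Arden vs Fairlea — 14–7, Arden advances.
Round 2: Arden vs Lomond — 18–3, Arden advances.
Round 3: Arden vs Brixley — 12–9, Arden advances.
Round 4: Arden vs Penrith — 17–4, Arden advances.
The agenda winner is Arden.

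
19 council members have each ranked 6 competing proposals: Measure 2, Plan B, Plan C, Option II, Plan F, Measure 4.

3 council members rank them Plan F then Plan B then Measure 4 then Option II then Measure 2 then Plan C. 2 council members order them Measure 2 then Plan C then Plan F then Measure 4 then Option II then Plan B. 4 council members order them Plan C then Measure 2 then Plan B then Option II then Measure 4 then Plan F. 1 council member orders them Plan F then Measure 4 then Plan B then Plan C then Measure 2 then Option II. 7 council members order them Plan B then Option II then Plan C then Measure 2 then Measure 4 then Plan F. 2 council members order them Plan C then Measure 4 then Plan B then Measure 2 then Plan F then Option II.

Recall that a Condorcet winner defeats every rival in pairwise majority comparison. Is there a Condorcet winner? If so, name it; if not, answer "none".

Plan B

Head-to-head results (19 council members):
Measure 2–Plan B: Plan B 13–6.
Measure 2 vs Plan C: 3+2 = 5 for Measure 2, 14 for Plan C — Plan C by 14–5.
Measure 2 vs Option II: Measure 2 is ranked higher on 2+4+1+2 = 9 ballots, Option II on 10. Option II wins 10–9.
Measure 2 vs Plan F: 2+4+7+2 = 15 for Measure 2, 4 for Plan F — Measure 2 by 15–4.
Measure 2 vs Measure 4: Measure 2 wins 13–6.
Plan B vs Plan C: Plan B, 11–8.
Plan B vs Option II: Plan B is ranked higher on 3+4+1+7+2 = 17 ballots, Option II on 2. Plan B wins 17–2.
Plan B vs Plan F: Plan B wins 13–6.
Plan B vs Measure 4: Plan B wins 14–5.
Plan C–Option II: Option II 10–9.
Plan C vs Plan F: Plan C is ranked higher on 2+4+7+2 = 15 ballots, Plan F on 4. Plan C wins 15–4.
Plan C–Measure 4: Plan C 15–4.
Option II vs Plan F: Option II, 11–8.
Option II vs Measure 4: Option II is ranked higher on 4+7 = 11 ballots, Measure 4 on 8. Option II wins 11–8.
Plan F vs Measure 4: Measure 4, 13–6.
Only Plan B has no losses; Plan B is the Condorcet winner.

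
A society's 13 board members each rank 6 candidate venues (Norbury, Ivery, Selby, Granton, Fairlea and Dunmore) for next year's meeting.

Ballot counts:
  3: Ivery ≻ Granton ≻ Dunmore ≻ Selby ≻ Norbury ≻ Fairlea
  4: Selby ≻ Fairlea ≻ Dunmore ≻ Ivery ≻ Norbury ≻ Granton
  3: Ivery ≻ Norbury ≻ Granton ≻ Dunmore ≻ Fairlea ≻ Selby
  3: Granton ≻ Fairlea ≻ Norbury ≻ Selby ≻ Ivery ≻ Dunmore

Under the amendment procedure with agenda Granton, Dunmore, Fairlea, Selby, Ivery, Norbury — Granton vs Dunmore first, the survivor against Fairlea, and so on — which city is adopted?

Round 1: Granton vs Dunmore — 9–4, Granton advances.
Round 2: Granton vs Fairlea — 9–4, Granton advances.
Round 3: Granton vs Selby — 9–4, Granton advances.
Round 4: Granton vs Ivery — 3–10, Ivery advances.
Round 5: Ivery vs Norbury — 10–3, Ivery advances.
Ivery survives the agenda.

Ivery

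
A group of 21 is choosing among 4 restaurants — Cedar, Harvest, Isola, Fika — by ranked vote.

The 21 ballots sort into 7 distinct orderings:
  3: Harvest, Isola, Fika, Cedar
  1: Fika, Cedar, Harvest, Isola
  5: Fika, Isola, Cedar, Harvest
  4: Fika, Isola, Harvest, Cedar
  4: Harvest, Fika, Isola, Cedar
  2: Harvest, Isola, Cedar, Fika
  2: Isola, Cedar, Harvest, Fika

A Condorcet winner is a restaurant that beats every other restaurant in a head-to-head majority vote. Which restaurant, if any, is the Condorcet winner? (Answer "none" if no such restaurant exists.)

Head-to-head results (21 friends):
Cedar vs Harvest: Cedar preferred on 1+5+2 = 8 ballots; Harvest wins 13–8.
Cedar vs Isola: Isola, 20–1.
Cedar–Fika: Fika 17–4.
Harvest vs Isola: Isola, 11–10.
Harvest vs Fika: Harvest preferred on 3+4+2+2 = 11 ballots; Harvest wins 11–10.
Isola vs Fika: Fika wins 14–7.
Every restaurant loses at least once (Cedar loses to Harvest; Harvest loses to Isola; Isola loses to Fika; Fika loses to Harvest). The majority relation contains the cycle Harvest beats Fika beats Isola beats Harvest, so there is no Condorcet winner.

none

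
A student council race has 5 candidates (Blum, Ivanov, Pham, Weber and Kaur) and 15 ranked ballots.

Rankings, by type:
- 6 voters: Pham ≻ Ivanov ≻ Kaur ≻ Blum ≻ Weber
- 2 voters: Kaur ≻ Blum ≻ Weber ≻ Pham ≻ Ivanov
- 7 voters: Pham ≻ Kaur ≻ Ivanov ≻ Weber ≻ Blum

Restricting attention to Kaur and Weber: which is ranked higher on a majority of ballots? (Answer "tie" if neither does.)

Ballots ranking Kaur above Weber: 6 + 2 + 7 = 15.
Ballots ranking Weber above Kaur: 15 − 15 = 0.
Kaur wins the head-to-head 15–0.

Kaur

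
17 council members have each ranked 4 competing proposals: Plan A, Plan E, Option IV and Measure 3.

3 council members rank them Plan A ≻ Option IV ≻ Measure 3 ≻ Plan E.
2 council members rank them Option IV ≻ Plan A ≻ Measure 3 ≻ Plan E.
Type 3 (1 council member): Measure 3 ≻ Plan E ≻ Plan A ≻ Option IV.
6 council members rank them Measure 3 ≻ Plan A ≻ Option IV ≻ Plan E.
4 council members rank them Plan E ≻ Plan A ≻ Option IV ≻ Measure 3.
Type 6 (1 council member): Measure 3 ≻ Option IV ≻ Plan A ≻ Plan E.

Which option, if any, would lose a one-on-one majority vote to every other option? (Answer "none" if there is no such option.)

Pairwise majorities:
Plan A vs Plan E: 12 to 5, Plan A.
Plan A vs Option IV: 3+1+6+4 = 14 for Plan A, 3 for Option IV — Plan A by 14–3.
Plan A vs Measure 3: Plan A, 9–8.
Plan E vs Option IV: 5 to 12, Option IV.
Plan E vs Measure 3: 4 for Plan E, 13 for Measure 3 — Measure 3 by 13–4.
Option IV vs Measure 3: Option IV preferred on 3+2+4 = 9 ballots; Option IV wins 9–8.
Plan E loses to every other option — it is the Condorcet loser.

Plan E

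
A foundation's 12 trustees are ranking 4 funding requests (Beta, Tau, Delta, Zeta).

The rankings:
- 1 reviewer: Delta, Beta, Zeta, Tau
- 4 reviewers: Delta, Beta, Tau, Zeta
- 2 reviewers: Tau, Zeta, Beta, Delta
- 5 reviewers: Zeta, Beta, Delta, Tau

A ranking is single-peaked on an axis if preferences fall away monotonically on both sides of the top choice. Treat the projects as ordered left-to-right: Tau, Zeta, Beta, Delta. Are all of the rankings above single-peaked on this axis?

no

Axis positions: Tau=1, Zeta=2, Beta=3, Delta=4.
Faction 1 (peak Delta at position 4): ranking walks positions 4-3-2-1, expanding outward from the peak — single-peaked.
Faction 2: ranking walks positions 4-3-1-2; Tau is ranked above Zeta even though Zeta lies between Tau and the peak Delta on the axis — preferences dip and rise again. Not single-peaked.
Faction 3 (peak Tau at position 1): ranking walks positions 1-2-3-4, expanding outward from the peak — single-peaked.
Faction 4 (peak Zeta at position 2): ranking walks positions 2-3-4-1, expanding outward from the peak — single-peaked.
Faction 2 violates single-peakedness, so the profile is not single-peaked on this axis.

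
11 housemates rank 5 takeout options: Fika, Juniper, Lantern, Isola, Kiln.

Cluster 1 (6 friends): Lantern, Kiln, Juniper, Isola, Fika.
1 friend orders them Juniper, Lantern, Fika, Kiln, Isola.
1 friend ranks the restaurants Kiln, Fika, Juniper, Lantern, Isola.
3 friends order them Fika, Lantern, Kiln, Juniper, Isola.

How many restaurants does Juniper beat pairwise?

2

Juniper against each rival (11 friends):
Juniper vs Fika: Juniper, 7–4.
Juniper vs Lantern: Lantern, 9–2.
Juniper vs Isola: Juniper wins 11–0.
Juniper vs Kiln: Kiln, 10–1.
Juniper beats Fika, Isola; loses to Lantern, Kiln — 2 pairwise wins.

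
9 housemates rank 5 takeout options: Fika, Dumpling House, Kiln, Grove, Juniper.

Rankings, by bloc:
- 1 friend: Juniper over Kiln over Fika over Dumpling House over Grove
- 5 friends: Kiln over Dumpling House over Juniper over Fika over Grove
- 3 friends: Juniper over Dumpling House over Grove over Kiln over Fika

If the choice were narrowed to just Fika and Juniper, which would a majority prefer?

Juniper

No ballot ranks Fika above Juniper: 0.
Ballots ranking Juniper above Fika: 9 − 0 = 9.
Juniper wins the head-to-head 9–0.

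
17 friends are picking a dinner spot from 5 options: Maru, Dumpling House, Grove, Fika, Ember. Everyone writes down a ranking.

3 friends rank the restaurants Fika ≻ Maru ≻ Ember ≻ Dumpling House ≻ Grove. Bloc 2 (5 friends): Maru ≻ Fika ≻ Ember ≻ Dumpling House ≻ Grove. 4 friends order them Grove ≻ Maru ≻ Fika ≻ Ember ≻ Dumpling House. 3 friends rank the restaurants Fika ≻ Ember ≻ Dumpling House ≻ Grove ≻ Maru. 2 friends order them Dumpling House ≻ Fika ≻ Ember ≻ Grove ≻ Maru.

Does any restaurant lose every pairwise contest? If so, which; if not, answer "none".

none

Pairwise majorities:
Maru vs Dumpling House: Maru preferred on 3+5+4 = 12 ballots; Maru wins 12–5.
Maru–Grove: Grove 9–8.
Maru vs Fika: Maru, 9–8.
Maru vs Ember: Maru is ranked higher on 3+5+4 = 12 ballots, Ember on 5. Maru wins 12–5.
Dumpling House vs Grove: 13 to 4, Dumpling House.
Dumpling House–Fika: Fika 15–2.
Dumpling House vs Ember: Ember, 15–2.
Grove vs Fika: Fika, 13–4.
Grove–Ember: Ember 13–4.
Fika vs Ember: Fika is ranked higher on 3+5+4+3+2 = 17 ballots, Ember on 0. Fika wins 17–0.
No restaurant is winless: Maru beats Dumpling House; Dumpling House beats Grove; Grove beats Maru; Fika beats Dumpling House; Ember beats Dumpling House. There is no Condorcet loser.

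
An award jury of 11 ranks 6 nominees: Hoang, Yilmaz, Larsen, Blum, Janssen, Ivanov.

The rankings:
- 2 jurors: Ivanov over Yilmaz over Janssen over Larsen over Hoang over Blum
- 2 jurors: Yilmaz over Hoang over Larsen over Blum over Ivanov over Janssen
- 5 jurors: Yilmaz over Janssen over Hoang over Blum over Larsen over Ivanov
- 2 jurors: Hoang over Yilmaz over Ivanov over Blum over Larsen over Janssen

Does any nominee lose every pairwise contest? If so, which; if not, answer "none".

Head-to-head results (11 jurors):
Hoang vs Yilmaz: Hoang is ranked higher on 2 ballots, Yilmaz on 9. Yilmaz wins 9–2.
Hoang vs Larsen: Hoang preferred on 2+5+2 = 9 ballots; Hoang wins 9–2.
Hoang vs Blum: Hoang is ranked higher on 2+2+5+2 = 11 ballots, Blum on 0. Hoang wins 11–0.
Hoang vs Janssen: Hoang preferred on 2+2 = 4 ballots; Janssen wins 7–4.
Hoang–Ivanov: Hoang 9–2.
Yilmaz vs Larsen: Yilmaz preferred on 2+2+5+2 = 11 ballots; Yilmaz wins 11–0.
Yilmaz vs Blum: Yilmaz is ranked higher on 2+2+5+2 = 11 ballots, Blum on 0. Yilmaz wins 11–0.
Yilmaz vs Janssen: 2+2+5+2 = 11 for Yilmaz, 0 for Janssen — Yilmaz by 11–0.
Yilmaz vs Ivanov: 9 to 2, Yilmaz.
Larsen vs Blum: Larsen preferred on 2+2 = 4 ballots; Blum wins 7–4.
Larsen vs Janssen: Larsen is ranked higher on 2+2 = 4 ballots, Janssen on 7. Janssen wins 7–4.
Larsen vs Ivanov: 7 to 4, Larsen.
Blum vs Janssen: 4 to 7, Janssen.
Blum–Ivanov: Blum 7–4.
Janssen vs Ivanov: 5 to 6, Ivanov.
Every nominee wins at least one matchup (Hoang beats Larsen; Yilmaz beats Hoang; Larsen beats Ivanov; Blum beats Larsen; Janssen beats Hoang; Ivanov beats Janssen), so there is no Condorcet loser.

none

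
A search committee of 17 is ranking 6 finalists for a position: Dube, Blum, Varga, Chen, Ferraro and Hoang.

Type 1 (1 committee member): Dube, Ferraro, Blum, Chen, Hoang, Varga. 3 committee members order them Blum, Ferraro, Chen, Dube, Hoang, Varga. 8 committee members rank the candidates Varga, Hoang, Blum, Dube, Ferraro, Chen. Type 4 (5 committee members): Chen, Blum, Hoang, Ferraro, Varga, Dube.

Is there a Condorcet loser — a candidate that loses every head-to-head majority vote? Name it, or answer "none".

Head-to-head results (17 committee members):
Dube vs Blum: Blum wins 16–1.
Dube vs Varga: Dube preferred on 1+3 = 4 ballots; Varga wins 13–4.
Dube vs Chen: Dube preferred on 1+8 = 9 ballots; Dube wins 9–8.
Dube vs Ferraro: 9 to 8, Dube.
Dube vs Hoang: Dube is ranked higher on 1+3 = 4 ballots, Hoang on 13. Hoang wins 13–4.
Blum vs Varga: Blum wins 9–8.
Blum vs Chen: Blum is ranked higher on 1+3+8 = 12 ballots, Chen on 5. Blum wins 12–5.
Blum–Ferraro: Blum 16–1.
Blum vs Hoang: Blum wins 9–8.
Varga vs Chen: Chen wins 9–8.
Varga vs Ferraro: Ferraro wins 9–8.
Varga vs Hoang: 8 to 9, Hoang.
Chen–Ferraro: Ferraro 12–5.
Chen vs Hoang: 9 to 8, Chen.
Ferraro vs Hoang: Ferraro preferred on 1+3 = 4 ballots; Hoang wins 13–4.
Each candidate has at least one pairwise win (Dube beats Chen; Blum beats Dube; Varga beats Dube; Chen beats Varga; Ferraro beats Varga; Hoang beats Dube) — no Condorcet loser.

none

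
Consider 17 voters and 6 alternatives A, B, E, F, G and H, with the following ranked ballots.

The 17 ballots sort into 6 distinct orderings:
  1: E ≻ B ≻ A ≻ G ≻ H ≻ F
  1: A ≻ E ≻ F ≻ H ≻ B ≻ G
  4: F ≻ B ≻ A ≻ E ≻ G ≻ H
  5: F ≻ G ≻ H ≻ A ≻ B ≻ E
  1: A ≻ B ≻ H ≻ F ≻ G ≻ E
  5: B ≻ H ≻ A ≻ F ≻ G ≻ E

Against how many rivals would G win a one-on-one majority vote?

2

G against each rival (17 voters):
G–A: A 12–5.
G vs B: 5 for G, 12 for B — B by 12–5.
G vs E: 11 to 6, G.
G vs F: G is ranked higher on 1 ballot, F on 16. F wins 16–1.
G vs H: 1+4+5 = 10 for G, 7 for H — G by 10–7.
G beats E, H; loses to A, B, F — 2 pairwise wins.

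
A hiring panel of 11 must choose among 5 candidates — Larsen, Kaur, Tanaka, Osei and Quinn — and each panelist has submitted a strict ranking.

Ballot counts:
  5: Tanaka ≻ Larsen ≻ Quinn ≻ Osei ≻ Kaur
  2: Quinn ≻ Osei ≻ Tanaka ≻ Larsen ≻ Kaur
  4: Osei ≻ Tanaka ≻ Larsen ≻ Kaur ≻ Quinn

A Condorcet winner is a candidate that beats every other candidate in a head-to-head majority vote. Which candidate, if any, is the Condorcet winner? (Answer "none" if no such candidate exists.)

none

Check each pair by majority over 11 ballots:
Larsen vs Kaur: 11 to 0, Larsen.
Larsen vs Tanaka: 0 to 11, Tanaka.
Larsen vs Osei: Larsen preferred on 5 ballots; Osei wins 6–5.
Larsen vs Quinn: Larsen is ranked higher on 5+4 = 9 ballots, Quinn on 2. Larsen wins 9–2.
Kaur vs Tanaka: Tanaka, 11–0.
Kaur vs Osei: Osei, 11–0.
Kaur vs Quinn: Kaur preferred on 4 ballots; Quinn wins 7–4.
Tanaka vs Osei: 5 to 6, Osei.
Tanaka vs Quinn: Tanaka wins 9–2.
Osei vs Quinn: Quinn, 7–4.
Every candidate loses at least once (Larsen loses to Tanaka; Kaur loses to Larsen; Tanaka loses to Osei; Osei loses to Quinn; Quinn loses to Larsen). The majority relation contains the cycle Larsen > Quinn > Osei > Larsen, so there is no Condorcet winner.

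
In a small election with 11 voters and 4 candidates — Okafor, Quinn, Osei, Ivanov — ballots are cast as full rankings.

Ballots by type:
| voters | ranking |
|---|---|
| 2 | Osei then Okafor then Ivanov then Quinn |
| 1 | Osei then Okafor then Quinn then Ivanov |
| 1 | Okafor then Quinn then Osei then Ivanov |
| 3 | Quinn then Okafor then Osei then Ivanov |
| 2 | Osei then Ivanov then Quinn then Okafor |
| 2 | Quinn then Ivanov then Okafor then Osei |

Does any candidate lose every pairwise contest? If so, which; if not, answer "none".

Head-to-head results (11 voters):
Okafor vs Quinn: Quinn, 7–4.
Okafor–Osei: Okafor 6–5.
Okafor vs Ivanov: Okafor is ranked higher on 2+1+1+3 = 7 ballots, Ivanov on 4. Okafor wins 7–4.
Quinn vs Osei: Quinn preferred on 1+3+2 = 6 ballots; Quinn wins 6–5.
Quinn vs Ivanov: Quinn wins 7–4.
Osei–Ivanov: Osei 9–2.
Ivanov is beaten in every head-to-head and is the Condorcet loser.

Ivanov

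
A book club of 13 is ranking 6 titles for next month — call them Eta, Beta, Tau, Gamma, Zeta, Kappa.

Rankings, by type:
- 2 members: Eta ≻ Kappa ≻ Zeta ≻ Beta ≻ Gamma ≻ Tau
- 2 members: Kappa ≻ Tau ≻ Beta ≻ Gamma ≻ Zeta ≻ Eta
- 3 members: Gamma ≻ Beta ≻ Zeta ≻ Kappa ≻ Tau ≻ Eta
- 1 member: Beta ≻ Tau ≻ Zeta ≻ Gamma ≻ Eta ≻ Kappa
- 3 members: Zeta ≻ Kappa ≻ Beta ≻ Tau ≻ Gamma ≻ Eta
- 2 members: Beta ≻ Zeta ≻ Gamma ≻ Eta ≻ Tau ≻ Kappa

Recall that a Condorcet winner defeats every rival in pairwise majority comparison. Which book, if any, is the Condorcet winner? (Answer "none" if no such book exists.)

Pairwise majorities:
Eta vs Beta: Beta wins 11–2.
Eta vs Tau: Tau wins 9–4.
Eta–Gamma: Gamma 11–2.
Eta vs Zeta: Zeta wins 11–2.
Eta vs Kappa: Kappa wins 8–5.
Beta vs Tau: Beta, 11–2.
Beta vs Gamma: Beta wins 10–3.
Beta vs Zeta: Beta, 8–5.
Beta vs Kappa: Kappa wins 7–6.
Tau vs Gamma: Gamma wins 7–6.
Tau–Zeta: Zeta 10–3.
Tau vs Kappa: Kappa wins 10–3.
Gamma vs Zeta: Zeta, 8–5.
Gamma vs Kappa: Kappa wins 7–6.
Zeta vs Kappa: Zeta wins 9–4.
Each book drops at least one matchup (Eta loses to Beta; Beta loses to Kappa; Tau loses to Beta; Gamma loses to Beta; Zeta loses to Beta; Kappa loses to Zeta); the cycle Beta → Zeta → Kappa → Beta rules out a Condorcet winner.

none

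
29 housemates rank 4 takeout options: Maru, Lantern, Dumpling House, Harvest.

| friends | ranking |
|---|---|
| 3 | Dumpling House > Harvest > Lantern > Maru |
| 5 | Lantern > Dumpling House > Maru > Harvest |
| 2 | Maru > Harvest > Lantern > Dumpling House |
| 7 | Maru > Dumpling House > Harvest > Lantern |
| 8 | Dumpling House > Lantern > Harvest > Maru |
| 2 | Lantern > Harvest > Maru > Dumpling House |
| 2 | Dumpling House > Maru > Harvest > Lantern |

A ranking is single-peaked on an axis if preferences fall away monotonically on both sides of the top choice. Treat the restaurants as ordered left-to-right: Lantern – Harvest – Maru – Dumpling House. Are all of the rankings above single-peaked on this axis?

Axis positions: Lantern=1, Harvest=2, Maru=3, Dumpling House=4.
Type 1: ranking walks positions 4-2-1-3; Harvest is ranked above Maru even though Maru lies between Harvest and the peak Dumpling House on the axis — preferences dip and rise again. Not single-peaked.
Type 2: ranking walks positions 1-4-3-2; Dumpling House is ranked above Harvest even though Harvest lies between Dumpling House and the peak Lantern on the axis — preferences dip and rise again. Not single-peaked.
Type 3 (peak Maru at position 3): ranking walks positions 3-2-1-4, expanding outward from the peak — single-peaked.
Type 4 (peak Maru at position 3): ranking walks positions 3-4-2-1, expanding outward from the peak — single-peaked.
Type 5: ranking walks positions 4-1-2-3; Lantern is ranked above Maru even though Maru lies between Lantern and the peak Dumpling House on the axis — preferences dip and rise again. Not single-peaked.
Type 6 (peak Lantern at position 1): ranking walks positions 1-2-3-4, expanding outward from the peak — single-peaked.
Type 7 (peak Dumpling House at position 4): ranking walks positions 4-3-2-1, expanding outward from the peak — single-peaked.
Type 1 violates single-peakedness, so the profile is not single-peaked on this axis.

no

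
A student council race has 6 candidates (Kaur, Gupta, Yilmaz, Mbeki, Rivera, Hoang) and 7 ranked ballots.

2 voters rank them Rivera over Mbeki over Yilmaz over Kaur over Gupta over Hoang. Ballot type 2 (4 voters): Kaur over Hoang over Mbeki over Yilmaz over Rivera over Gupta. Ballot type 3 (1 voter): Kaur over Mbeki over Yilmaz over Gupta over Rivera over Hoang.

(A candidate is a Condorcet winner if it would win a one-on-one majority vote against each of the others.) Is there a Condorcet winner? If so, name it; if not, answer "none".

Kaur

Head-to-head results (7 voters):
Kaur vs Gupta: Kaur is ranked higher on 2+4+1 = 7 ballots, Gupta on 0. Kaur wins 7–0.
Kaur vs Yilmaz: Kaur, 5–2.
Kaur vs Mbeki: 5 to 2, Kaur.
Kaur vs Rivera: Kaur preferred on 4+1 = 5 ballots; Kaur wins 5–2.
Kaur vs Hoang: Kaur wins 7–0.
Gupta vs Yilmaz: Yilmaz wins 7–0.
Gupta vs Mbeki: Mbeki, 7–0.
Gupta–Rivera: Rivera 6–1.
Gupta vs Hoang: Hoang, 4–3.
Yilmaz vs Mbeki: Mbeki, 7–0.
Yilmaz vs Rivera: 5 to 2, Yilmaz.
Yilmaz vs Hoang: Hoang, 4–3.
Mbeki vs Rivera: Mbeki preferred on 4+1 = 5 ballots; Mbeki wins 5–2.
Mbeki vs Hoang: Hoang wins 4–3.
Rivera vs Hoang: Rivera is ranked higher on 2+1 = 3 ballots, Hoang on 4. Hoang wins 4–3.
Kaur defeats every rival head-to-head and is the Condorcet winner.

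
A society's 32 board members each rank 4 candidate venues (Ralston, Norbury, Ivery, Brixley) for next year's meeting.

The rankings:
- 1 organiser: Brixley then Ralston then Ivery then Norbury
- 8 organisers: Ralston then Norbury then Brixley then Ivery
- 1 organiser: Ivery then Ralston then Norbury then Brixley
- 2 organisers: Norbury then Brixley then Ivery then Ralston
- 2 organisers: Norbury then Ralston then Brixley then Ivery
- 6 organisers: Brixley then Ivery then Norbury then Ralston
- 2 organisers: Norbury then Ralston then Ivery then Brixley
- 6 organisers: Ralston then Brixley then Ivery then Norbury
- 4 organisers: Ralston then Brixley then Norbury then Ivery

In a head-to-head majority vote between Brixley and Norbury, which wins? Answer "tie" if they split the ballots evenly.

Brixley

Ballots ranking Brixley above Norbury: 1 + 6 + 6 + 4 = 17.
Ballots ranking Norbury above Brixley: 32 − 17 = 15.
Brixley wins the head-to-head 17–15.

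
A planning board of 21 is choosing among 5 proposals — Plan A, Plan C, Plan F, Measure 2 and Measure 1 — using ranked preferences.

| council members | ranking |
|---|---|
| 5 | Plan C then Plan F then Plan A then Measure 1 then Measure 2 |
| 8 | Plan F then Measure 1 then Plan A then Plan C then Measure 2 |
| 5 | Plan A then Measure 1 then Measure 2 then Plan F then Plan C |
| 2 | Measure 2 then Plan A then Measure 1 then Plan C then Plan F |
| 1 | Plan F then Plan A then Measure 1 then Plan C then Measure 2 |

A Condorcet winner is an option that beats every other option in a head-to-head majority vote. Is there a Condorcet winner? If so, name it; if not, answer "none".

Head-to-head results (21 council members):
Plan A vs Plan C: Plan A wins 16–5.
Plan A vs Plan F: Plan F wins 14–7.
Plan A vs Measure 2: Plan A, 19–2.
Plan A vs Measure 1: Plan A wins 13–8.
Plan C vs Plan F: Plan F wins 14–7.
Plan C vs Measure 2: Plan C, 14–7.
Plan C–Measure 1: Measure 1 16–5.
Plan F vs Measure 2: Plan F wins 14–7.
Plan F vs Measure 1: Plan F wins 14–7.
Measure 2 vs Measure 1: Measure 1, 19–2.
Plan F wins every pairwise contest, so Plan F is the Condorcet winner.

Plan F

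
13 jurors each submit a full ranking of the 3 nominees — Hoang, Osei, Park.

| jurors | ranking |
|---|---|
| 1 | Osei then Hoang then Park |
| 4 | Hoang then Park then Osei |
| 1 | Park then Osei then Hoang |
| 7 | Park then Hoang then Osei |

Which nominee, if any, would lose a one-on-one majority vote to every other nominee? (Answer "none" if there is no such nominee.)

Pairwise majorities:
Hoang vs Osei: Hoang, 11–2.
Hoang vs Park: 1+4 = 5 for Hoang, 8 for Park — Park by 8–5.
Osei vs Park: Park, 12–1.
Osei loses to every other nominee — it is the Condorcet loser.

Osei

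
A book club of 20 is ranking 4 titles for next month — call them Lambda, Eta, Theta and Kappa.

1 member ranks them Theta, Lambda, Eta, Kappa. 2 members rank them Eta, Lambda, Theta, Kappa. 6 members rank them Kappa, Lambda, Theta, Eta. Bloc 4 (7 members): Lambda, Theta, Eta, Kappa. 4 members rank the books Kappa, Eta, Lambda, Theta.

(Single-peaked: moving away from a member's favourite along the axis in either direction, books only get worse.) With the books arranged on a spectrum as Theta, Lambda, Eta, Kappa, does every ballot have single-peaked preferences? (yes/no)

Axis positions: Theta=1, Lambda=2, Eta=3, Kappa=4.
Bloc 1 (peak Theta at position 1): ranking walks positions 1-2-3-4, expanding outward from the peak — single-peaked.
Bloc 2 (peak Eta at position 3): ranking walks positions 3-2-1-4, expanding outward from the peak — single-peaked.
Bloc 3: ranking walks positions 4-2-1-3; Lambda is ranked above Eta even though Eta lies between Lambda and the peak Kappa on the axis — preferences dip and rise again. Not single-peaked.
Bloc 4 (peak Lambda at position 2): ranking walks positions 2-1-3-4, expanding outward from the peak — single-peaked.
Bloc 5 (peak Kappa at position 4): ranking walks positions 4-3-2-1, expanding outward from the peak — single-peaked.
Bloc 3 violates single-peakedness, so the profile is not single-peaked on this axis.

no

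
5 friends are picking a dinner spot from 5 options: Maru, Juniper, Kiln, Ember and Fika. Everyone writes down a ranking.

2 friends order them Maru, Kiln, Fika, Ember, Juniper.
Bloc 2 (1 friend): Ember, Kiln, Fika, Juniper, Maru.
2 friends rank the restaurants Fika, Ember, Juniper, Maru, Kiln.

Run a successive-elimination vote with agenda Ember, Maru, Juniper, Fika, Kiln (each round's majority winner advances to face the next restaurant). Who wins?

Round 1: Ember vs Maru — 3–2, Ember advances.
Round 2: Ember vs Juniper — 5–0, Ember advances.
Round 3: Ember vs Fika — 1–4, Fika advances.
Round 4: Fika vs Kiln — 2–3, Kiln advances.
Kiln survives the agenda.

Kiln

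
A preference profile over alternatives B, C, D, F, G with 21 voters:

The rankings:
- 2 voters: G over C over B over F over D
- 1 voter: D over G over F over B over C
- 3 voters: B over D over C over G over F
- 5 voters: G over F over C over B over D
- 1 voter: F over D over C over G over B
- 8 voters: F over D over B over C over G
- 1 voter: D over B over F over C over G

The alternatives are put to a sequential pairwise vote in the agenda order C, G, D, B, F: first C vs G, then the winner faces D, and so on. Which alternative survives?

F

Round 1: C vs G — 13–8, C advances.
Round 2: C vs D — 7–14, D advances.
Round 3: D vs B — 11–10, D advances.
Round 4: D vs F — 5–16, F advances.
F survives the agenda.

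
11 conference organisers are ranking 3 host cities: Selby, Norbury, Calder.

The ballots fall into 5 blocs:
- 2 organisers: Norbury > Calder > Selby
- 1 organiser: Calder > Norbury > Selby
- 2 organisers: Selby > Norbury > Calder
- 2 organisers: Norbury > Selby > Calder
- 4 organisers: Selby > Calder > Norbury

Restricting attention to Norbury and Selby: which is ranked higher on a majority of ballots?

Ballots ranking Norbury above Selby: 2 + 1 + 2 = 5.
Ballots ranking Selby above Norbury: 11 − 5 = 6.
Selby wins the head-to-head 6–5.

Selby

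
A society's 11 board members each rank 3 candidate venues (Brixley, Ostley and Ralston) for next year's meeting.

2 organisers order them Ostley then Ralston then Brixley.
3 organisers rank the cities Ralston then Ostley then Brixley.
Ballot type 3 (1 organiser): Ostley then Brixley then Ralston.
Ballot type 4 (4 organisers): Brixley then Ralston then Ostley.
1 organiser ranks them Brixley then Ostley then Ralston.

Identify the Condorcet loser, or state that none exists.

Head-to-head results (11 organisers):
Brixley vs Ostley: 5 to 6, Ostley.
Brixley vs Ralston: Brixley, 6–5.
Ostley vs Ralston: Ralston wins 7–4.
No city is winless: Brixley beats Ralston; Ostley beats Brixley; Ralston beats Ostley. There is no Condorcet loser.

none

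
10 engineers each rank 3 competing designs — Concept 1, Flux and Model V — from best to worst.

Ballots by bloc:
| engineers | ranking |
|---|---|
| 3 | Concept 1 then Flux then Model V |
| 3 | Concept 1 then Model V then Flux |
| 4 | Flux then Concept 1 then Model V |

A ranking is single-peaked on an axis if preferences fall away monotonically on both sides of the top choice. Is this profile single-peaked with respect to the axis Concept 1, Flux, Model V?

Axis positions: Concept 1=1, Flux=2, Model V=3.
Bloc 1 (peak Concept 1 at position 1): ranking walks positions 1-2-3, expanding outward from the peak — single-peaked.
Bloc 2: ranking walks positions 1-3-2; Model V is ranked above Flux even though Flux lies between Model V and the peak Concept 1 on the axis — preferences dip and rise again. Not single-peaked.
Bloc 3 (peak Flux at position 2): ranking walks positions 2-1-3, expanding outward from the peak — single-peaked.
Bloc 2 violates single-peakedness, so the profile is not single-peaked on this axis.

no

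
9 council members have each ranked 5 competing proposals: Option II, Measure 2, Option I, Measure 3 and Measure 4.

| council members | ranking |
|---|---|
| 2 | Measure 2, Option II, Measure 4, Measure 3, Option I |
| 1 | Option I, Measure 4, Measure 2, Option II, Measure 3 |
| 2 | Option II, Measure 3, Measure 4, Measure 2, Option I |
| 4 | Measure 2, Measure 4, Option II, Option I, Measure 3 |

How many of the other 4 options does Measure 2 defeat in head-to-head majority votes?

4

Measure 2 against each rival (9 council members):
Measure 2 vs Option II: 7 to 2, Measure 2.
Measure 2 vs Option I: Measure 2, 8–1.
Measure 2–Measure 3: Measure 2 7–2.
Measure 2 vs Measure 4: 6 to 3, Measure 2.
Measure 2 beats Option II, Option I, Measure 3, Measure 4 — 4 pairwise wins.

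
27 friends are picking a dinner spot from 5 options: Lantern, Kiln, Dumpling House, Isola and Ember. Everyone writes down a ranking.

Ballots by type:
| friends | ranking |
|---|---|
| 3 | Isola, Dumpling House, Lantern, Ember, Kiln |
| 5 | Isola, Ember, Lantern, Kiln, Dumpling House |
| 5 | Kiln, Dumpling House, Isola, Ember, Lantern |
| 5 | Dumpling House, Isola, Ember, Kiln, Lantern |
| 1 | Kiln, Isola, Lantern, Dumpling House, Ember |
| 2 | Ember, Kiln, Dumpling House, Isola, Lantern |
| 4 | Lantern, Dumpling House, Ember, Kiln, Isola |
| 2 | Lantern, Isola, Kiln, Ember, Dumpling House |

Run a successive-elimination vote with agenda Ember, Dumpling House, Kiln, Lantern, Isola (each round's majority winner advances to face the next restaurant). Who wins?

Isola

Round 1: Ember vs Dumpling House — 9–18, Dumpling House advances.
Round 2: Dumpling House vs Kiln — 12–15, Kiln advances.
Round 3: Kiln vs Lantern — 13–14, Lantern advances.
Round 4: Lantern vs Isola — 6–21, Isola advances.
Isola survives the agenda.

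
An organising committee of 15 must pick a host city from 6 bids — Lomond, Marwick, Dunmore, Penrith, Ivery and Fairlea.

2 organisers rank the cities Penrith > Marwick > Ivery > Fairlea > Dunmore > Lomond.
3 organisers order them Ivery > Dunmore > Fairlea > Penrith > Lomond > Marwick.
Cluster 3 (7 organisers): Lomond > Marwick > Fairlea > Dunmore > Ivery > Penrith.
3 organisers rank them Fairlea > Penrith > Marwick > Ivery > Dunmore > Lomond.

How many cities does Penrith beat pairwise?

Penrith against each rival (15 organisers):
Penrith vs Lomond: Penrith preferred on 2+3+3 = 8 ballots; Penrith wins 8–7.
Penrith vs Marwick: 8 to 7, Penrith.
Penrith–Dunmore: Dunmore 10–5.
Penrith vs Ivery: Penrith preferred on 2+3 = 5 ballots; Ivery wins 10–5.
Penrith–Fairlea: Fairlea 13–2.
Penrith beats Lomond, Marwick; loses to Dunmore, Ivery, Fairlea — 2 pairwise wins.

2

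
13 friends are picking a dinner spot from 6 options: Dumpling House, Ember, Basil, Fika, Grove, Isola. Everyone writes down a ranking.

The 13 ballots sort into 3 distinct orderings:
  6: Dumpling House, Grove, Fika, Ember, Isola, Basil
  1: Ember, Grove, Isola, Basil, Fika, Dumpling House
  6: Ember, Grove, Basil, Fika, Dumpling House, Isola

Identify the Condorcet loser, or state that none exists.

none

Pairwise majorities:
Dumpling House vs Ember: Dumpling House is ranked higher on 6 ballots, Ember on 7. Ember wins 7–6.
Dumpling House–Basil: Basil 7–6.
Dumpling House vs Fika: Fika wins 7–6.
Dumpling House vs Grove: Dumpling House preferred on 6 ballots; Grove wins 7–6.
Dumpling House–Isola: Dumpling House 12–1.
Ember–Basil: Ember 13–0.
Ember vs Fika: 1+6 = 7 for Ember, 6 for Fika — Ember by 7–6.
Ember vs Grove: Ember wins 7–6.
Ember vs Isola: Ember preferred on 6+1+6 = 13 ballots; Ember wins 13–0.
Basil vs Fika: Basil, 7–6.
Basil vs Grove: 0 to 13, Grove.
Basil vs Isola: Isola wins 7–6.
Fika vs Grove: Grove wins 13–0.
Fika vs Isola: Fika is ranked higher on 6+6 = 12 ballots, Isola on 1. Fika wins 12–1.
Grove vs Isola: Grove preferred on 6+1+6 = 13 ballots; Grove wins 13–0.
Every restaurant wins at least one matchup (Dumpling House beats Isola; Ember beats Dumpling House; Basil beats Dumpling House; Fika beats Dumpling House; Grove beats Dumpling House; Isola beats Basil), so there is no Condorcet loser.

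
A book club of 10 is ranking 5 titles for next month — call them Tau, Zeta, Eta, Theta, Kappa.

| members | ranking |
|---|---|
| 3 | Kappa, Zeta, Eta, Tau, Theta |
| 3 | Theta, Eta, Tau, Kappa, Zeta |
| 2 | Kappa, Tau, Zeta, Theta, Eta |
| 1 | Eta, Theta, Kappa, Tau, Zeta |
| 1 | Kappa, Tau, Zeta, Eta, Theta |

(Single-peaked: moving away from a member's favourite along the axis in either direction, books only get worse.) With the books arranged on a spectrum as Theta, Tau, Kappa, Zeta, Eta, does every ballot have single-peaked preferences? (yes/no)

Axis positions: Theta=1, Tau=2, Kappa=3, Zeta=4, Eta=5.
Group 1 (peak Kappa at position 3): ranking walks positions 3-4-5-2-1, expanding outward from the peak — single-peaked.
Group 2: ranking walks positions 1-5-2-3-4; Eta is ranked above Tau even though Tau lies between Eta and the peak Theta on the axis — preferences dip and rise again. Not single-peaked.
Group 3 (peak Kappa at position 3): ranking walks positions 3-2-4-1-5, expanding outward from the peak — single-peaked.
Group 4: ranking walks positions 5-1-3-2-4; Theta is ranked above Zeta even though Zeta lies between Theta and the peak Eta on the axis — preferences dip and rise again. Not single-peaked.
Group 5 (peak Kappa at position 3): ranking walks positions 3-2-4-5-1, expanding outward from the peak — single-peaked.
Group 2 violates single-peakedness, so the profile is not single-peaked on this axis.

no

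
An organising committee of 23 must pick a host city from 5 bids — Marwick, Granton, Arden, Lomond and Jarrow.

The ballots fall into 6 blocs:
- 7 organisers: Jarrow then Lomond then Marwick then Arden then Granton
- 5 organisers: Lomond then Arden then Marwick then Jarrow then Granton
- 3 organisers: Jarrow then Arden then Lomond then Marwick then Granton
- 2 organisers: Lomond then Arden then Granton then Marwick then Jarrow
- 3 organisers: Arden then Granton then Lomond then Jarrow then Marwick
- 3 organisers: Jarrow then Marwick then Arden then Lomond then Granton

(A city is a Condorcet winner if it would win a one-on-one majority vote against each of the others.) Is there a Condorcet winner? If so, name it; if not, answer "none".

Jarrow

Pairwise majorities:
Marwick vs Granton: Marwick wins 18–5.
Marwick vs Arden: Marwick is ranked higher on 7+3 = 10 ballots, Arden on 13. Arden wins 13–10.
Marwick vs Lomond: Marwick preferred on 3 ballots; Lomond wins 20–3.
Marwick vs Jarrow: Jarrow, 16–7.
Granton vs Arden: 0 for Granton, 23 for Arden — Arden by 23–0.
Granton vs Lomond: Granton is ranked higher on 3 ballots, Lomond on 20. Lomond wins 20–3.
Granton–Jarrow: Jarrow 18–5.
Arden–Lomond: Lomond 14–9.
Arden–Jarrow: Jarrow 13–10.
Lomond vs Jarrow: Jarrow, 13–10.
Jarrow wins every pairwise contest, so Jarrow is the Condorcet winner.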